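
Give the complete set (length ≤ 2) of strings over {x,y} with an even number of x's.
ε, y, xx, yy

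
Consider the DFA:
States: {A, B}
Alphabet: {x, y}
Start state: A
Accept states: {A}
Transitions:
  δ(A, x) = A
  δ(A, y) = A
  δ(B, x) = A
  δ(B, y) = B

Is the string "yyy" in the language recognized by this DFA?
Processing string "yyy":
  A --y--> A
  A --y--> A
  A --y--> A
Final state: A
Accept states: {A}
Yes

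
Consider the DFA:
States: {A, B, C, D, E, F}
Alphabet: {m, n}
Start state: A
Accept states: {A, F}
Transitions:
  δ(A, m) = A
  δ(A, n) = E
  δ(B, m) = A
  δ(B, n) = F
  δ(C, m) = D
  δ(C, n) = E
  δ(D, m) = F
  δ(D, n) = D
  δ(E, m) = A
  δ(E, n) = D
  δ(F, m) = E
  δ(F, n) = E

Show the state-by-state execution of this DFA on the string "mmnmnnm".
read 'm': A → A
  read 'm': A → A
  read 'n': A → E
  read 'm': E → A
  read 'n': A → E
  read 'n': E → D
  read 'm': D → F
A -> A -> A -> E -> A -> E -> D -> F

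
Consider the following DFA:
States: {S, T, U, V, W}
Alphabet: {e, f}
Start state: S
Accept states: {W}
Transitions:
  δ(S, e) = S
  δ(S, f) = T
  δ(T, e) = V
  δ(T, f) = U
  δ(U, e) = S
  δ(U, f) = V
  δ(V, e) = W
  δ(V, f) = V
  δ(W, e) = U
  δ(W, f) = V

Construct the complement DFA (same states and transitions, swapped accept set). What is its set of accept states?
Complement accept states = All states \ Original accept states
= {S, T, U, V, W} \ {W}
{S, T, U, V}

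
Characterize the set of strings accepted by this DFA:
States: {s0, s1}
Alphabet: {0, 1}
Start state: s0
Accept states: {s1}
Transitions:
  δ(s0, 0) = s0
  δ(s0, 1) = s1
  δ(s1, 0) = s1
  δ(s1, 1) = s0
Testing a few strings:
  '010' → accept
  '1' → accept
  '101' → reject
  '11' → reject
State roles: s0=even number of 1's so far; s1=odd number of 1's so far
All binary strings with an odd number of 1's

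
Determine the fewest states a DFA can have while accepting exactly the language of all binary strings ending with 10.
By Myhill–Nerode, count the distinguishable equivalence classes: three classes — suffix matches ε, 1, or 10.
3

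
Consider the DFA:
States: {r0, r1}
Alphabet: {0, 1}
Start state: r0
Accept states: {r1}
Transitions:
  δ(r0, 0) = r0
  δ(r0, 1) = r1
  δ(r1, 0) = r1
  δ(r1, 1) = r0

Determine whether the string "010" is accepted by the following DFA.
Processing string "010":
  r0 --0--> r0
  r0 --1--> r1
  r1 --0--> r1
Final state: r1
Accept states: {r1}
Yes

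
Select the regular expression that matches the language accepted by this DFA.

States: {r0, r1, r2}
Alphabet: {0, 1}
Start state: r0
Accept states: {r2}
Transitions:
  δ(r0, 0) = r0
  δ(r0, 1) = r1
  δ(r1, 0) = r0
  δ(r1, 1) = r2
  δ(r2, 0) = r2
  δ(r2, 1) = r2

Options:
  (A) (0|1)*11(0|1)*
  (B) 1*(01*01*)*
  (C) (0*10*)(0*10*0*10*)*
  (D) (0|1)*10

Check each option against the DFA on short strings; one disagreement eliminates an option:
  (A) (0|1)*11(0|1)*: agrees with the DFA on every string of length ≤ 6
  (B) 1*(01*01*)*: on ε the DFA stays in r0 and rejects (r0 ∉ Accept), but the regex matches it → eliminate
  (C) (0*10*)(0*10*0*10*)*: on '1' the DFA goes r0 → r1 and rejects (r1 ∉ Accept), but the regex matches it → eliminate
  (D) (0|1)*10: on '10' the DFA goes r0 → r1 → r0 and rejects (r0 ∉ Accept), but the regex matches it → eliminate
Only (A) is consistent with the DFA.
(A) (0|1)*11(0|1)*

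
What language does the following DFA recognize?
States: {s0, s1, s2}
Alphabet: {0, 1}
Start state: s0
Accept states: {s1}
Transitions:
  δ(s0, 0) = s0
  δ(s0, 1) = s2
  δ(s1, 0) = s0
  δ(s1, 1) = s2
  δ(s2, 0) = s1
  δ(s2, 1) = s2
Testing a few strings:
  '1101' → reject
  '00' → reject
  '001' → reject
  '1011' → reject
State roles: s0=no suffix match; s1=suffix is 10; s2=one trailing 1
All binary strings ending with 10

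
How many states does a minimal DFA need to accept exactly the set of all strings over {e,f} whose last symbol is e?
By Myhill–Nerode, count the distinguishable equivalence classes: 2^1 = 2 classes — the DFA must remember the last 1 symbol read; every pair of distinct length-1 suffixes is distinguishable by some continuation.
2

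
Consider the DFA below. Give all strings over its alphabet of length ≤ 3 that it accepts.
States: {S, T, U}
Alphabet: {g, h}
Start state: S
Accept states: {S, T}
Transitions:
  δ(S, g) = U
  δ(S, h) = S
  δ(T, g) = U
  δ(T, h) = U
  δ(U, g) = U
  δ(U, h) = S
ε, h, gh, hh, ggh, ghh, hgh, hhh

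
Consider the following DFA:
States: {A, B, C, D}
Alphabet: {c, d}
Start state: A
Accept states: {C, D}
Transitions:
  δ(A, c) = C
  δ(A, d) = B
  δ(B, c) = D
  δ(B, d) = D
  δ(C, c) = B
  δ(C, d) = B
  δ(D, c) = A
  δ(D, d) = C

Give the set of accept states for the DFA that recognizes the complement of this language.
Complement accept states = All states \ Original accept states
= {A, B, C, D} \ {C, D}
{A, B}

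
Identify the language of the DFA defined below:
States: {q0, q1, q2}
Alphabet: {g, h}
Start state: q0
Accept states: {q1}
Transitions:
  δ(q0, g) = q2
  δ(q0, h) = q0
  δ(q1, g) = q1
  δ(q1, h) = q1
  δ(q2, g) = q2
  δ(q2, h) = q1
Testing a few strings:
  'hh' → reject
  'h' → reject
  'hggg' → reject
  'gggh' → accept
State roles: q0=no g seen yet; q1=substring gh seen; q2=seen a g, waiting for h
All strings over {g,h} containing the substring gh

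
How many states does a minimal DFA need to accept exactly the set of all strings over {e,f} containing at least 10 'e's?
By Myhill–Nerode, count the distinguishable equivalence classes: 11 classes — having seen 0, 1, …, 9, or ≥10 copies of 'e'; any two classes i < j (j ≤ 10) are distinguished by the string e^(10−j), which takes class j to 10 copies (accepted) but leaves class i below 10 (rejected).
11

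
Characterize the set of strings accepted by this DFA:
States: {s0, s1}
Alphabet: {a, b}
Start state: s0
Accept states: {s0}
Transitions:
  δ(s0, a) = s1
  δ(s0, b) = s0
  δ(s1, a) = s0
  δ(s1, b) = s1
Testing a few strings:
  'b' → accept
  'bba' → reject
  'baa' → accept
  'bbb' → accept
State roles: s0=even number of a's so far; s1=odd number of a's so far
All strings over {a,b} with an even number of a's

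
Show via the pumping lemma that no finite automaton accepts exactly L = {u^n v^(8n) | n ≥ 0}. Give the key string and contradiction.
Assume L is regular with pumping length p. Idea: pumping the u-block breaks the 1:8 ratio.
Choose s = u^p v^(8p) (length 9p ≥ p). By the pumping lemma, s = xyz with |xy| ≤ p, |y| > 0, so y = u^k with k ≥ 1. Then xy²z = u^(p+k) v^(8p). For this to be in L we would need 8p = 8(p+k), i.e. 8k = 0, contradicting k ≥ 1. So xy²z ∉ L.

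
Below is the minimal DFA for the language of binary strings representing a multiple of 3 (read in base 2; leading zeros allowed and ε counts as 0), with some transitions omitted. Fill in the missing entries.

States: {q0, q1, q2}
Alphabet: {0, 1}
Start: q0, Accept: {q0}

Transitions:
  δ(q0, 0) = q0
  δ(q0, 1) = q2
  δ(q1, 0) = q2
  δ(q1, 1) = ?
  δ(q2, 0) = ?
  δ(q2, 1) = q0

From the language and accept set, identify what each state tracks — q0: value ≡ 0 (mod 3); q1: value ≡ 2 (mod 3); q2: value ≡ 1 (mod 3).
Each missing δ(q, a) is the state matching the new tracked value after reading a.
δ(q1, 1) = q1; δ(q2, 0) = q1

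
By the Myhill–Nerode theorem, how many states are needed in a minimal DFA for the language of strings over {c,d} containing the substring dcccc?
By Myhill–Nerode, count the distinguishable equivalence classes: 6 classes — one per longest suffix of the input that is a prefix of 'dcccc' (lengths 0 through 4), plus an absorbing 'already seen dcccc' class.
6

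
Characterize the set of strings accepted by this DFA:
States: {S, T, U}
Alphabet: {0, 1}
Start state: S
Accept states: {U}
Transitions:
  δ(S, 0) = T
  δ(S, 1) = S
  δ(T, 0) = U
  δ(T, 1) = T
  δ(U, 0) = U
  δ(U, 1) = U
Testing a few strings:
  '1111' → reject
  '1000' → accept
  '00' → accept
  '10' → reject
State roles: S=zero 0's seen; T=one 0 seen; U=≥ two 0's seen
All binary strings containing at least two 0's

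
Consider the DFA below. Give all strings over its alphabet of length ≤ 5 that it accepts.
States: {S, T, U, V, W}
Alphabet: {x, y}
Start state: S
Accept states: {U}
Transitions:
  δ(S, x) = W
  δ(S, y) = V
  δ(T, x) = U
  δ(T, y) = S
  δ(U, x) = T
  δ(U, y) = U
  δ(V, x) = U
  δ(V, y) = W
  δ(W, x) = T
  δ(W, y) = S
yx, xxx, yxy, xxxy, xyyx, yxxx, yxyy, yyxx, xxxxx, xxxyy, xxyyx, xyxxx, xyyxy, yxxxy, yxyxx, yxyyy, yyxxy, yyyyx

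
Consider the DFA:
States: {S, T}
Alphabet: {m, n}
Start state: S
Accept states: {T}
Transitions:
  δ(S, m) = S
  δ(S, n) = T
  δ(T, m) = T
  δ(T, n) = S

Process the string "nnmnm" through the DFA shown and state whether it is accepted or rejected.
Processing string "nnmnm":
  S --n--> T
  T --n--> S
  S --m--> S
  S --n--> T
  T --m--> T
Final state: T
Accept states: {T}
Yes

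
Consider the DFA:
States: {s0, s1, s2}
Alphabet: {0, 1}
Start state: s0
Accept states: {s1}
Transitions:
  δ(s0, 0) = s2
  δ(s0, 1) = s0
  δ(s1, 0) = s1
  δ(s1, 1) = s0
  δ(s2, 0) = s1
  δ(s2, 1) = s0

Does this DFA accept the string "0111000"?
Processing string "0111000":
  s0 --0--> s2
  s2 --1--> s0
  s0 --1--> s0
  s0 --1--> s0
  s0 --0--> s2
  s2 --0--> s1
  s1 --0--> s1
Final state: s1
Accept states: {s1}
Yes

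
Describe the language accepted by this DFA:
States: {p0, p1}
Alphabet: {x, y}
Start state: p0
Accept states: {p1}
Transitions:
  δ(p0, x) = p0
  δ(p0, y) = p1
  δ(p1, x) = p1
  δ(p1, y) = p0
Testing a few strings:
  'x' → reject
  'yy' → reject
  'y' → accept
  'xy' → accept
State roles: p0=even number of y's so far; p1=odd number of y's so far
All strings over {x,y} with an odd number of y's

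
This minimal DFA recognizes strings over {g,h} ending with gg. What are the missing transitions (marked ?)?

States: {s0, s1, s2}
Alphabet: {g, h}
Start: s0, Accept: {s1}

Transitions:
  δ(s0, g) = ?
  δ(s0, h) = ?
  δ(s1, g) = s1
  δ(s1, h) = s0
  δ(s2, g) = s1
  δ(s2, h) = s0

From the language and accept set, identify what each state tracks — s0: last symbol not g; s1: two trailing g's; s2: one trailing g.
Each missing δ(q, a) is the state matching the new tracked value after reading a.
δ(s0, g) = s2; δ(s0, h) = s0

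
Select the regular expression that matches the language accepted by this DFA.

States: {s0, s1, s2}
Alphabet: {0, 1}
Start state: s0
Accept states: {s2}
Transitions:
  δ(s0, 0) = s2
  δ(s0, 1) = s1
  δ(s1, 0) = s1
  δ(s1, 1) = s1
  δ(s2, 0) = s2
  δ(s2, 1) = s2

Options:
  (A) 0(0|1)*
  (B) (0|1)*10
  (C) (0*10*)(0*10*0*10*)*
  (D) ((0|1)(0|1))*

Check each option against the DFA on short strings; one disagreement eliminates an option:
  (A) 0(0|1)*: agrees with the DFA on every string of length ≤ 6
  (B) (0|1)*10: on '0' the DFA goes s0 → s2 and accepts (s2 ∈ Accept), but the regex does not match it → eliminate
  (C) (0*10*)(0*10*0*10*)*: on '0' the DFA goes s0 → s2 and accepts (s2 ∈ Accept), but the regex does not match it → eliminate
  (D) ((0|1)(0|1))*: on ε the DFA stays in s0 and rejects (s0 ∉ Accept), but the regex matches it → eliminate
Only (A) is consistent with the DFA.
(A) 0(0|1)*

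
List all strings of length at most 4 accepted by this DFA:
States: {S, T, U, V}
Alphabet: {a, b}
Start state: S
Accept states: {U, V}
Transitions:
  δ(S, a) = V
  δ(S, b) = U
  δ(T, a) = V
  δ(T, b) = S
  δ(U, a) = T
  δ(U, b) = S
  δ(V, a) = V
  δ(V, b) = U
a, b, aa, ab, aaa, aab, baa, bba, bbb, aaaa, aaab, abaa, abba, abbb, baaa, baab, baba, babb, bbaa, bbab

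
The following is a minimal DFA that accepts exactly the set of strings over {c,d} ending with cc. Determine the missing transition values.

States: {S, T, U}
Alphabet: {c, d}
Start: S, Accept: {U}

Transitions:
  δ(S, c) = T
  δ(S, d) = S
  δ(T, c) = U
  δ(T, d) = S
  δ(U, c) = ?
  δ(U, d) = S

From the language and accept set, identify what each state tracks — S: last symbol not c; T: one trailing c; U: two trailing c's.
Each missing δ(q, a) is the state matching the new tracked value after reading a.
δ(U, c) = U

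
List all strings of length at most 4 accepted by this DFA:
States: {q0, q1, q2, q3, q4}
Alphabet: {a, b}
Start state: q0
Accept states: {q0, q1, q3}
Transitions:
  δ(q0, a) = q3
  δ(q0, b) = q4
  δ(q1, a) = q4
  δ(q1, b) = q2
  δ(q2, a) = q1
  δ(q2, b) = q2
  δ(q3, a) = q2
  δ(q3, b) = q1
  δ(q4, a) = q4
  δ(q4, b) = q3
ε, a, ab, bb, aaa, bab, bbb, aaba, abab, abba, baab, babb, bbaa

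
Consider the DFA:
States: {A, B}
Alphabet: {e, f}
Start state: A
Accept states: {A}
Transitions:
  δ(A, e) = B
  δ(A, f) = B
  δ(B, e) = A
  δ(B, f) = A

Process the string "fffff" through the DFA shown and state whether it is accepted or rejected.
Processing string "fffff":
  A --f--> B
  B --f--> A
  A --f--> B
  B --f--> A
  A --f--> B
Final state: B
Accept states: {A}
No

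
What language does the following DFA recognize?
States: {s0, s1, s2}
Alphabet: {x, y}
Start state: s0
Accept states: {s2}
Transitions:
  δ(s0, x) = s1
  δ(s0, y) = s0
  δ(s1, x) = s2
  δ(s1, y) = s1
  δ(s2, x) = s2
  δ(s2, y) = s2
Testing a few strings:
  'xyx' → accept
  'yy' → reject
  'yyx' → reject
  'y' → reject
State roles: s0=zero x's seen; s1=one x seen; s2=≥ two x's seen
All strings over {x,y} containing at least two x's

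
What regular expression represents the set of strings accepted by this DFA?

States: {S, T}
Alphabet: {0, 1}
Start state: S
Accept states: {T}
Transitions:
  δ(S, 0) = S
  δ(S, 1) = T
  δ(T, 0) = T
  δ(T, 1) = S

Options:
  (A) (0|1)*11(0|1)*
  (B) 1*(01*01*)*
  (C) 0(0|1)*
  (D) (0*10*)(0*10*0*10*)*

Check each option against the DFA on short strings; one disagreement eliminates an option:
  (A) (0|1)*11(0|1)*: on '1' the DFA goes S → T and accepts (T ∈ Accept), but the regex does not match it → eliminate
  (B) 1*(01*01*)*: on ε the DFA stays in S and rejects (S ∉ Accept), but the regex matches it → eliminate
  (C) 0(0|1)*: on '0' the DFA goes S → S and rejects (S ∉ Accept), but the regex matches it → eliminate
  (D) (0*10*)(0*10*0*10*)*: agrees with the DFA on every string of length ≤ 6
Only (D) is consistent with the DFA.
(D) (0*10*)(0*10*0*10*)*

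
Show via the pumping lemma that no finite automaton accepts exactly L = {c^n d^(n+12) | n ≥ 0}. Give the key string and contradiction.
Assume L is regular with pumping length p. Idea: pumping the c-block breaks the fixed offset of 12.
Choose s = c^p d^(p+12) ∈ L. By the pumping lemma, s = xyz with |xy| ≤ p, |y| > 0, so y = c^k with k ≥ 1. Then xy²z = c^(p+k) d^(p+12). For this to be in L we would need p+12 = (p+k)+12, i.e. k = 0, contradicting k ≥ 1. So xy²z ∉ L.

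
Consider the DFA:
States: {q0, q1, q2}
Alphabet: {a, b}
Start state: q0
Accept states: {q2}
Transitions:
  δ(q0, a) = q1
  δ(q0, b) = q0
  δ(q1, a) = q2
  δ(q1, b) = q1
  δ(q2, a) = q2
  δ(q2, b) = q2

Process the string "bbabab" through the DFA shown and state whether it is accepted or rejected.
Processing string "bbabab":
  q0 --b--> q0
  q0 --b--> q0
  q0 --a--> q1
  q1 --b--> q1
  q1 --a--> q2
  q2 --b--> q2
Final state: q2
Accept states: {q2}
Yes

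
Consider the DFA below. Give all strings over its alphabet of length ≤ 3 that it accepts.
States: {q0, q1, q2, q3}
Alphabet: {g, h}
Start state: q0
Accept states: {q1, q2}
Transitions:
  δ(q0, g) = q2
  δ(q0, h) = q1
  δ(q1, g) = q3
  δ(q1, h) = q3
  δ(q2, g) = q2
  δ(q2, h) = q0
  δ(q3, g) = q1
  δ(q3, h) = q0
g, h, gg, ggg, ghg, ghh, hgg, hhg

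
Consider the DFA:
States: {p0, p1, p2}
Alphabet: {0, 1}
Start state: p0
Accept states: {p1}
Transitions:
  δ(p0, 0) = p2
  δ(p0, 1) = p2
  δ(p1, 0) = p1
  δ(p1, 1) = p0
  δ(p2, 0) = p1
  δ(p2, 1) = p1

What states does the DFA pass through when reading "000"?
read '0': p0 → p2
  read '0': p2 → p1
  read '0': p1 → p1
p0 -> p2 -> p1 -> p1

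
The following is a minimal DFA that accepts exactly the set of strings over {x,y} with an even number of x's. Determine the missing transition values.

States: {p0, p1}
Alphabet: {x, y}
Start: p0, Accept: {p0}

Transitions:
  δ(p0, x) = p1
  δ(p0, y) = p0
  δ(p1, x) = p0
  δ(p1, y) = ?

From the language and accept set, identify what each state tracks — p0: even number of x's so far; p1: odd number of x's so far.
Each missing δ(q, a) is the state matching the new tracked value after reading a.
δ(p1, y) = p1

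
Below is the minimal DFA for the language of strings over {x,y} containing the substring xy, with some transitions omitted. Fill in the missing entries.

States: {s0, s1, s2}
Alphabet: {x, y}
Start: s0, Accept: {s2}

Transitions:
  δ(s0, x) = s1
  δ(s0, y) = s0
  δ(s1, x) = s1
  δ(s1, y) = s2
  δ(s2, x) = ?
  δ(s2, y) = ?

From the language and accept set, identify what each state tracks — s0: no x seen yet; s1: seen a x, waiting for y; s2: substring xy seen.
Each missing δ(q, a) is the state matching the new tracked value after reading a.
δ(s2, x) = s2; δ(s2, y) = s2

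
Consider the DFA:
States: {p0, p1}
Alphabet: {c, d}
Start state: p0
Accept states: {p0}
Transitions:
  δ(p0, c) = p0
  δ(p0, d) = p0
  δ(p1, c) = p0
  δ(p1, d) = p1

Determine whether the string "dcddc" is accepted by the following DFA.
Processing string "dcddc":
  p0 --d--> p0
  p0 --c--> p0
  p0 --d--> p0
  p0 --d--> p0
  p0 --c--> p0
Final state: p0
Accept states: {p0}
Yes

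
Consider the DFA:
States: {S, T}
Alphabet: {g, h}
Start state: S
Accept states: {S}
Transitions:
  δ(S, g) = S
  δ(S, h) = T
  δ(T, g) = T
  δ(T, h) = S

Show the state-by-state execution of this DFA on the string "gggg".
read 'g': S → S
  read 'g': S → S
  read 'g': S → S
  read 'g': S → S
S -> S -> S -> S -> S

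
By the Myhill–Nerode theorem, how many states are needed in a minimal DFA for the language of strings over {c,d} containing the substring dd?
By Myhill–Nerode, count the distinguishable equivalence classes: 3 classes — one per longest suffix of the input that is a prefix of 'dd' (lengths 0 through 1), plus an absorbing 'already seen dd' class.
3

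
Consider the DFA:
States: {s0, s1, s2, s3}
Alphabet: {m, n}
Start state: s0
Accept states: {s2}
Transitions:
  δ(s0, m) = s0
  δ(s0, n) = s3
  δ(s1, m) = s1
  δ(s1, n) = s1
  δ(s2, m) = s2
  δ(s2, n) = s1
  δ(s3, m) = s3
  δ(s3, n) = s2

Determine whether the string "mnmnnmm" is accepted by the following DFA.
Processing string "mnmnnmm":
  s0 --m--> s0
  s0 --n--> s3
  s3 --m--> s3
  s3 --n--> s2
  s2 --n--> s1
  s1 --m--> s1
  s1 --m--> s1
Final state: s1
Accept states: {s2}
No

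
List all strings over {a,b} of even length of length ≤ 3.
ε, aa, ab, ba, bb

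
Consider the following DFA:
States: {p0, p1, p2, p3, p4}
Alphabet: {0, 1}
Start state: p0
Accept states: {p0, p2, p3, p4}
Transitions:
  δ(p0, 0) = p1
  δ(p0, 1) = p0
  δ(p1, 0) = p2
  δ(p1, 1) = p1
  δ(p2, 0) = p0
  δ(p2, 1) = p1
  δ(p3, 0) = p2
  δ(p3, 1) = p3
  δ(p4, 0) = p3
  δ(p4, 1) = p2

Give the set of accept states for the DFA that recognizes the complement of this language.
Complement accept states = All states \ Original accept states
= {p0, p1, p2, p3, p4} \ {p0, p2, p3, p4}
{p1}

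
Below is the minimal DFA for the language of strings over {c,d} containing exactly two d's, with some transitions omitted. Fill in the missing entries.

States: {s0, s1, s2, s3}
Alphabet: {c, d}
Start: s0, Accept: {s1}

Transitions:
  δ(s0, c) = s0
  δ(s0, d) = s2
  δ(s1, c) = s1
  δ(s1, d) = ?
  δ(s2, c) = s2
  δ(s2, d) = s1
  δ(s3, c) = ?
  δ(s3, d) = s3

From the language and accept set, identify what each state tracks — s0: zero d's; s1: two d's; s2: one d; s3: ≥ three d's (dead).
Each missing δ(q, a) is the state matching the new tracked value after reading a.
δ(s1, d) = s3; δ(s3, c) = s3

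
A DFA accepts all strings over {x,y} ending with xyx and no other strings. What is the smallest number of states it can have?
By Myhill–Nerode, count the distinguishable equivalence classes: 4 classes — one per longest suffix of the input that is a prefix of 'xyx' (lengths 0 through 3); only the length-3 class is accepting.
4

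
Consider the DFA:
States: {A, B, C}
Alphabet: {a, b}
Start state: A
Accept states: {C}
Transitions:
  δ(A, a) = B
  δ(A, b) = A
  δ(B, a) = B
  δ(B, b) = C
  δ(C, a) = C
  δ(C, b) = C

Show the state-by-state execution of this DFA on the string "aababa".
read 'a': A → B
  read 'a': B → B
  read 'b': B → C
  read 'a': C → C
  read 'b': C → C
  read 'a': C → C
A -> B -> B -> C -> C -> C -> C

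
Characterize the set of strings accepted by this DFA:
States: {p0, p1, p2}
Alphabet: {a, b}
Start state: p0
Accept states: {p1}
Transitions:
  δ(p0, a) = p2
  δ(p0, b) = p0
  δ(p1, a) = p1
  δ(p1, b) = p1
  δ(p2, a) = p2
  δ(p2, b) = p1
Testing a few strings:
  'b' → reject
  'baab' → accept
  'ab' → accept
  'aa' → reject
State roles: p0=no a seen yet; p1=substring ab seen; p2=seen a a, waiting for b
All strings over {a,b} containing the substring ab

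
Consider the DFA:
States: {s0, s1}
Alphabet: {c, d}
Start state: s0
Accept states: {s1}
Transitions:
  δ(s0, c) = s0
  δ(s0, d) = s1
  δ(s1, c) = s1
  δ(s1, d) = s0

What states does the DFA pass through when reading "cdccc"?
read 'c': s0 → s0
  read 'd': s0 → s1
  read 'c': s1 → s1
  read 'c': s1 → s1
  read 'c': s1 → s1
s0 -> s0 -> s1 -> s1 -> s1 -> s1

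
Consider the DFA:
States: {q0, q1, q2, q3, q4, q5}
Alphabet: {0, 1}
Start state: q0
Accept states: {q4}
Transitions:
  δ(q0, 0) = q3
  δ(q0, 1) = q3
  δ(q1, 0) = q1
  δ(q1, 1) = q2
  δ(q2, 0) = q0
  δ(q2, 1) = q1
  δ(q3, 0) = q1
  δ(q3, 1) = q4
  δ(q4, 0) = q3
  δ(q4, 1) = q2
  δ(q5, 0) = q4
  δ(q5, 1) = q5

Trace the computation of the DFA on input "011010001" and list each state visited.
read '0': q0 → q3
  read '1': q3 → q4
  read '1': q4 → q2
  read '0': q2 → q0
  read '1': q0 → q3
  read '0': q3 → q1
  read '0': q1 → q1
  read '0': q1 → q1
  read '1': q1 → q2
q0 -> q3 -> q4 -> q2 -> q0 -> q3 -> q1 -> q1 -> q1 -> q2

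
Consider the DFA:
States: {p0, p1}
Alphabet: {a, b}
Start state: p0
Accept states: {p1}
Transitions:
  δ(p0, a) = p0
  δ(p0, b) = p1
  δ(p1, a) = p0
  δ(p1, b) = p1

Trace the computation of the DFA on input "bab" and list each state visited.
read 'b': p0 → p1
  read 'a': p1 → p0
  read 'b': p0 → p1
p0 -> p1 -> p0 -> p1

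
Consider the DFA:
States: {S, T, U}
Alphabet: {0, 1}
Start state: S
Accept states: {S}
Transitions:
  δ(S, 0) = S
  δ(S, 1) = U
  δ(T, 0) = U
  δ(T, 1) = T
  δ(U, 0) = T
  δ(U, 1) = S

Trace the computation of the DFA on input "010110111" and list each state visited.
read '0': S → S
  read '1': S → U
  read '0': U → T
  read '1': T → T
  read '1': T → T
  read '0': T → U
  read '1': U → S
  read '1': S → U
  read '1': U → S
S -> S -> U -> T -> T -> T -> U -> S -> U -> S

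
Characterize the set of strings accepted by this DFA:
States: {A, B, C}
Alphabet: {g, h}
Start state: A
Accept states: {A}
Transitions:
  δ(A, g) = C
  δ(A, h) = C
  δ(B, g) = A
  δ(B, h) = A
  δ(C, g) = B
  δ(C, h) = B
Testing a few strings:
  'hghg' → reject
  'gh' → reject
  'g' → reject
  'gg' → reject
State roles: A=length ≡ 0 (mod 3); B=length ≡ 2 (mod 3); C=length ≡ 1 (mod 3)
All strings over {g,h} whose length is a multiple of 3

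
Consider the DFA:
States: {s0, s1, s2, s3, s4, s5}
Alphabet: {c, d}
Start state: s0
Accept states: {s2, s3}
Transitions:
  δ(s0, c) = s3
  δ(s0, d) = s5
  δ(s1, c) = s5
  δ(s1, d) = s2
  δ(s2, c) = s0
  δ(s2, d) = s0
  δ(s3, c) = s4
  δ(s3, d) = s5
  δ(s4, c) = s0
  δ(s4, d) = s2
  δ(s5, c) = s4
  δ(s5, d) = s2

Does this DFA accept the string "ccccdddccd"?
Processing string "ccccdddccd":
  s0 --c--> s3
  s3 --c--> s4
  s4 --c--> s0
  s0 --c--> s3
  s3 --d--> s5
  s5 --d--> s2
  s2 --d--> s0
  s0 --c--> s3
  s3 --c--> s4
  s4 --d--> s2
Final state: s2
Accept states: {s2, s3}
Yes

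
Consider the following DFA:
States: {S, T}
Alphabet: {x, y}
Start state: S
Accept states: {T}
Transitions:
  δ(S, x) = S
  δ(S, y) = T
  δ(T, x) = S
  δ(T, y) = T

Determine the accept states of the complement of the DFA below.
Complement accept states = All states \ Original accept states
= {S, T} \ {T}
{S}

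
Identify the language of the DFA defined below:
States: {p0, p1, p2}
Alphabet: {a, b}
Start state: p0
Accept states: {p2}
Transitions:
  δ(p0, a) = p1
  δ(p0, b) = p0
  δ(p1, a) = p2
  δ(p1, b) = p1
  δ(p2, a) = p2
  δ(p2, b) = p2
Testing a few strings:
  'bab' → reject
  'ab' → reject
  'baaa' → accept
  'b' → reject
State roles: p0=zero a's seen; p1=one a seen; p2=≥ two a's seen
All strings over {a,b} containing at least two a's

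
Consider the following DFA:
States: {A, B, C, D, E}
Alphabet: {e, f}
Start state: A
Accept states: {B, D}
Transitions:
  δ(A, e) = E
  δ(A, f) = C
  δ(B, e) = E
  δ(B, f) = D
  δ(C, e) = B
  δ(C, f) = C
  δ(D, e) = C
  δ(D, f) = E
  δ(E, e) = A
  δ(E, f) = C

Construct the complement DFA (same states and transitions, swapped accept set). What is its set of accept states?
Complement accept states = All states \ Original accept states
= {A, B, C, D, E} \ {B, D}
{A, C, E}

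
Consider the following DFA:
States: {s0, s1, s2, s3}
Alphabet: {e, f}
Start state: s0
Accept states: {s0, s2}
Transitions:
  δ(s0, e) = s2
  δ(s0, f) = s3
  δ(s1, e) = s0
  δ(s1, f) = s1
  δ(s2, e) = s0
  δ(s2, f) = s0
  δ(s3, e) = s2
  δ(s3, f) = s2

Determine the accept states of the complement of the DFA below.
Complement accept states = All states \ Original accept states
= {s0, s1, s2, s3} \ {s0, s2}
{s1, s3}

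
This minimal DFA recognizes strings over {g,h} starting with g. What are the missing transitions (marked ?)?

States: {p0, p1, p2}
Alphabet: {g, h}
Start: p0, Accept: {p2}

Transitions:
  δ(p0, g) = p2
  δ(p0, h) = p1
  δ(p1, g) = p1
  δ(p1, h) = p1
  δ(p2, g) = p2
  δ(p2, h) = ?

From the language and accept set, identify what each state tracks — p0: no input read; p1: started with h (dead); p2: started with g.
Each missing δ(q, a) is the state matching the new tracked value after reading a.
δ(p2, h) = p2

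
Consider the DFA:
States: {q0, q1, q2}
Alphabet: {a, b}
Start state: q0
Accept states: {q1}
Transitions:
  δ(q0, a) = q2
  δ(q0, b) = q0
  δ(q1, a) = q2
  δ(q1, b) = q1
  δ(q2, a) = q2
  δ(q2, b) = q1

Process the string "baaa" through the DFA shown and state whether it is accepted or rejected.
Processing string "baaa":
  q0 --b--> q0
  q0 --a--> q2
  q2 --a--> q2
  q2 --a--> q2
Final state: q2
Accept states: {q1}
No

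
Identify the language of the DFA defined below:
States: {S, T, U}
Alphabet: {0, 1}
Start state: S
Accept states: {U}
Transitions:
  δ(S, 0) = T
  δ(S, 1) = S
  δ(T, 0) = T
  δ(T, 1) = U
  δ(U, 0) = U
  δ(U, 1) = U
Testing a few strings:
  '0100' → accept
  '0' → reject
  '10' → reject
  '1100' → reject
State roles: S=no 0 seen yet; T=seen a 0, waiting for 1; U=substring 01 seen
All binary strings containing the substring 01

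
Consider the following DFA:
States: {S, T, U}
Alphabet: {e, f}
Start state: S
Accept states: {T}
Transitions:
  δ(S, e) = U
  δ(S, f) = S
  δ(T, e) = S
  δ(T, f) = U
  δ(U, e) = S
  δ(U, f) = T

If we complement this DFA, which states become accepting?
Complement accept states = All states \ Original accept states
= {S, T, U} \ {T}
{S, U}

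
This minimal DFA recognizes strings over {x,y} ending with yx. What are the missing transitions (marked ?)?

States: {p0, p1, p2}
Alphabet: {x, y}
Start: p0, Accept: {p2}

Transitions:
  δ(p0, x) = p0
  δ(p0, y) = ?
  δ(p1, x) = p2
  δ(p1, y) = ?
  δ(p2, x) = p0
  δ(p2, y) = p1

From the language and accept set, identify what each state tracks — p0: no suffix match; p1: one trailing y; p2: suffix is yx.
Each missing δ(q, a) is the state matching the new tracked value after reading a.
δ(p0, y) = p1; δ(p1, y) = p1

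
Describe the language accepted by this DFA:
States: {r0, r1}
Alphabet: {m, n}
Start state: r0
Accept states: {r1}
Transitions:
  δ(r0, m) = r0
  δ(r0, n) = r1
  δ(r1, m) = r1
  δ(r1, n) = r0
Testing a few strings:
  'mnn' → reject
  'nnm' → reject
  'n' → accept
  'mnm' → accept
State roles: r0=even number of n's so far; r1=odd number of n's so far
All strings over {m,n} with an odd number of n's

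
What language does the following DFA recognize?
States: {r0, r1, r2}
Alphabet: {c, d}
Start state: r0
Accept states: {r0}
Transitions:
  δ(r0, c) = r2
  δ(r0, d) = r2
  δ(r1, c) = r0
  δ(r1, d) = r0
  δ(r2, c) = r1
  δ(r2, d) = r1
Testing a few strings:
  'dd' → reject
  'dddd' → reject
  'cd' → reject
  'c' → reject
State roles: r0=length ≡ 0 (mod 3); r1=length ≡ 2 (mod 3); r2=length ≡ 1 (mod 3)
All strings over {c,d} whose length is a multiple of 3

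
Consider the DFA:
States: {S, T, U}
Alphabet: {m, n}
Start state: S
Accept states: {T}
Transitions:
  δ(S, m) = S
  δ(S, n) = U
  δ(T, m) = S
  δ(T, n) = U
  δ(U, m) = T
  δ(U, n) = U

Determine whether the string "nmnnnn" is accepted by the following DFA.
Processing string "nmnnnn":
  S --n--> U
  U --m--> T
  T --n--> U
  U --n--> U
  U --n--> U
  U --n--> U
Final state: U
Accept states: {T}
No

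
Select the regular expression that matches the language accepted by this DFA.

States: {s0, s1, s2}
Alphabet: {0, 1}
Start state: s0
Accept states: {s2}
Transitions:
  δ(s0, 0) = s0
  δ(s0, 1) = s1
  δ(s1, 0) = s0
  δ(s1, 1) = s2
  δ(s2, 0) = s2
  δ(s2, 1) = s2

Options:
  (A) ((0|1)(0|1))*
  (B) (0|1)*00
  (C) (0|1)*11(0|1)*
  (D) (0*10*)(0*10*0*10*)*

Check each option against the DFA on short strings; one disagreement eliminates an option:
  (A) ((0|1)(0|1))*: on ε the DFA stays in s0 and rejects (s0 ∉ Accept), but the regex matches it → eliminate
  (B) (0|1)*00: on '00' the DFA goes s0 → s0 → s0 and rejects (s0 ∉ Accept), but the regex matches it → eliminate
  (C) (0|1)*11(0|1)*: agrees with the DFA on every string of length ≤ 6
  (D) (0*10*)(0*10*0*10*)*: on '1' the DFA goes s0 → s1 and rejects (s1 ∉ Accept), but the regex matches it → eliminate
Only (C) is consistent with the DFA.
(C) (0|1)*11(0|1)*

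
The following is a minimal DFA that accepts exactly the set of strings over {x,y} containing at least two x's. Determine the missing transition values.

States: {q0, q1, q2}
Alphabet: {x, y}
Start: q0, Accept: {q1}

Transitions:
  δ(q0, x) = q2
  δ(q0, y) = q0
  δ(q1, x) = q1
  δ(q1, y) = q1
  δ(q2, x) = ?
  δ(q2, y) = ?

From the language and accept set, identify what each state tracks — q0: zero x's seen; q1: ≥ two x's seen; q2: one x seen.
Each missing δ(q, a) is the state matching the new tracked value after reading a.
δ(q2, x) = q1; δ(q2, y) = q2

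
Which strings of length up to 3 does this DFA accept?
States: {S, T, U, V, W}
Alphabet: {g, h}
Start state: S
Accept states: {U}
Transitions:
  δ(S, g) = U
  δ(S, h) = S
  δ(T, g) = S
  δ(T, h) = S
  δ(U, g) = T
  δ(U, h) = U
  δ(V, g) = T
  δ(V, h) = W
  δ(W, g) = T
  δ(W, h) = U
g, gh, hg, ghh, hgh, hhg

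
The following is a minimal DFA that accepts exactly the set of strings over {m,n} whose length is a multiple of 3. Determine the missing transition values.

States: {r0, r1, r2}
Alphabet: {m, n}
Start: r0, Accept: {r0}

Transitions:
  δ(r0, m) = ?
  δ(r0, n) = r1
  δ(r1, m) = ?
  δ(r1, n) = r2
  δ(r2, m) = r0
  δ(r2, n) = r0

From the language and accept set, identify what each state tracks — r0: length ≡ 0 (mod 3); r1: length ≡ 1 (mod 3); r2: length ≡ 2 (mod 3).
Each missing δ(q, a) is the state matching the new tracked value after reading a.
δ(r0, m) = r1; δ(r1, m) = r2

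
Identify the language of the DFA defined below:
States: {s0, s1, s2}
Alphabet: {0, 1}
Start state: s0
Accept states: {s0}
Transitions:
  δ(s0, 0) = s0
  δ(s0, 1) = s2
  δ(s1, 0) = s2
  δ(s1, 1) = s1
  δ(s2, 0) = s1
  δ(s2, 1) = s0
Testing a few strings:
  '0' → accept
  '00' → accept
  '011' → accept
  '1100' → accept
State roles: s0=value ≡ 0 (mod 3); s1=value ≡ 2 (mod 3); s2=value ≡ 1 (mod 3)
All binary strings representing a multiple of 3 (read in base 2; leading zeros allowed and ε counts as 0)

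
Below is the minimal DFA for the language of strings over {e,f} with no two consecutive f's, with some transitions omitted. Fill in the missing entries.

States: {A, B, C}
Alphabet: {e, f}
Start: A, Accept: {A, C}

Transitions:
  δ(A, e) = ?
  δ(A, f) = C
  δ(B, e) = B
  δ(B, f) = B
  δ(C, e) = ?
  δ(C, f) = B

From the language and accept set, identify what each state tracks — A: last symbol not f (ok); B: saw ff (dead); C: last symbol f (ok).
Each missing δ(q, a) is the state matching the new tracked value after reading a.
δ(A, e) = A; δ(C, e) = A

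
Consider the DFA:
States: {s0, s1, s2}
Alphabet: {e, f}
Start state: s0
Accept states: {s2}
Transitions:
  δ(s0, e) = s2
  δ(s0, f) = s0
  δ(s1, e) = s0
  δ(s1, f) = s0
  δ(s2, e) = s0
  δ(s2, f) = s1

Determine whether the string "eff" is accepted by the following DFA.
Processing string "eff":
  s0 --e--> s2
  s2 --f--> s1
  s1 --f--> s0
Final state: s0
Accept states: {s2}
No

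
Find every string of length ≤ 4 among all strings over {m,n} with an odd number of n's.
n, mn, nm, mmn, mnm, nmm, nnn, mmmn, mmnm, mnmm, mnnn, nmmm, nmnn, nnmn, nnnm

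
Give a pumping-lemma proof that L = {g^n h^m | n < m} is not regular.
Assume L is regular with pumping length p. Idea: pumping up the g-block makes the g-count reach the h-count.
Choose s = g^p h^(p+1) ∈ L. By the pumping lemma, s = xyz with |xy| ≤ p, |y| > 0, so y = g^k with k ≥ 1. Then xy²z = g^(p+k) h^(p+1). Since p+k ≥ p+1, the number of g's is no longer strictly less than the number of h's, so xy²z ∉ L.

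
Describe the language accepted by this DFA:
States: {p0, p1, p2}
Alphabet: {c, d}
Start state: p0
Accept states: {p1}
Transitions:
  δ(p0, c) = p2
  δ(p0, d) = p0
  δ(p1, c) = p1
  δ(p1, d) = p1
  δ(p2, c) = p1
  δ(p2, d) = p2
Testing a few strings:
  'cdcd' → accept
  'dd' → reject
  'cccd' → accept
  'cd' → reject
State roles: p0=zero c's seen; p1=≥ two c's seen; p2=one c seen
All strings over {c,d} containing at least two c's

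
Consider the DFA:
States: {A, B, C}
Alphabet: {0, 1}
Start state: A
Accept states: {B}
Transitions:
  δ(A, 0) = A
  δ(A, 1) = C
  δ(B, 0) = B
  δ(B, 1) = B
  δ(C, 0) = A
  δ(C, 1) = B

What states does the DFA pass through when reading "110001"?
read '1': A → C
  read '1': C → B
  read '0': B → B
  read '0': B → B
  read '0': B → B
  read '1': B → B
A -> C -> B -> B -> B -> B -> B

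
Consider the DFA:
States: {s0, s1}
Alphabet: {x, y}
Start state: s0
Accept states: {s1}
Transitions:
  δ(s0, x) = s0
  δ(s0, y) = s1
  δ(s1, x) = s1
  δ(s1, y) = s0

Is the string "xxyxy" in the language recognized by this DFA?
Processing string "xxyxy":
  s0 --x--> s0
  s0 --x--> s0
  s0 --y--> s1
  s1 --x--> s1
  s1 --y--> s0
Final state: s0
Accept states: {s1}
No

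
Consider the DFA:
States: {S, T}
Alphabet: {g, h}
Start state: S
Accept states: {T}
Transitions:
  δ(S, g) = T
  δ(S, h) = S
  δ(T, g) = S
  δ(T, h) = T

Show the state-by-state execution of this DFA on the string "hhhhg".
read 'h': S → S
  read 'h': S → S
  read 'h': S → S
  read 'h': S → S
  read 'g': S → T
S -> S -> S -> S -> S -> T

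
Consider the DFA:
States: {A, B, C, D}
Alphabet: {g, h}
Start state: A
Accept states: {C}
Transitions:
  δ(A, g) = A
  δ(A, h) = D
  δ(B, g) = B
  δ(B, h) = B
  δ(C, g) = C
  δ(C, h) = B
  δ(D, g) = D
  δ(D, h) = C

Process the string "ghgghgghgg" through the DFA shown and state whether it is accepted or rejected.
Processing string "ghgghgghgg":
  A --g--> A
  A --h--> D
  D --g--> D
  D --g--> D
  D --h--> C
  C --g--> C
  C --g--> C
  C --h--> B
  B --g--> B
  B --g--> B
Final state: B
Accept states: {C}
No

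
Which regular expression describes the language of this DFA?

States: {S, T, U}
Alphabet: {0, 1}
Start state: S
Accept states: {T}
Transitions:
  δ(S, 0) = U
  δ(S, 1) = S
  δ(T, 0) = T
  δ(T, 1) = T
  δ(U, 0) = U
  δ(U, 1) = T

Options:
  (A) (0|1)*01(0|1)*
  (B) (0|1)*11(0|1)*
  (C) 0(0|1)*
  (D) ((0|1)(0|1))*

Check each option against the DFA on short strings; one disagreement eliminates an option:
  (A) (0|1)*01(0|1)*: agrees with the DFA on every string of length ≤ 6
  (B) (0|1)*11(0|1)*: on '01' the DFA goes S → U → T and accepts (T ∈ Accept), but the regex does not match it → eliminate
  (C) 0(0|1)*: on '0' the DFA goes S → U and rejects (U ∉ Accept), but the regex matches it → eliminate
  (D) ((0|1)(0|1))*: on ε the DFA stays in S and rejects (S ∉ Accept), but the regex matches it → eliminate
Only (A) is consistent with the DFA.
(A) (0|1)*01(0|1)*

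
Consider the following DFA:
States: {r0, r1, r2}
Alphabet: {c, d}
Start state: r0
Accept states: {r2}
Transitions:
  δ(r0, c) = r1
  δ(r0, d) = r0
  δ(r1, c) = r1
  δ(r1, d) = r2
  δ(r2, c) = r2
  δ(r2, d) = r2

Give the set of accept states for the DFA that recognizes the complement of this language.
Complement accept states = All states \ Original accept states
= {r0, r1, r2} \ {r2}
{r0, r1}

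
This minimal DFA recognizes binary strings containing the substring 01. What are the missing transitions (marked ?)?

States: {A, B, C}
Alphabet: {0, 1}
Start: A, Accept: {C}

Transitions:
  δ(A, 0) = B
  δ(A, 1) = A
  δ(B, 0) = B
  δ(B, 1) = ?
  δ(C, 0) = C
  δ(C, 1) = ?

From the language and accept set, identify what each state tracks — A: no 0 seen yet; B: seen a 0, waiting for 1; C: substring 01 seen.
Each missing δ(q, a) is the state matching the new tracked value after reading a.
δ(B, 1) = C; δ(C, 1) = C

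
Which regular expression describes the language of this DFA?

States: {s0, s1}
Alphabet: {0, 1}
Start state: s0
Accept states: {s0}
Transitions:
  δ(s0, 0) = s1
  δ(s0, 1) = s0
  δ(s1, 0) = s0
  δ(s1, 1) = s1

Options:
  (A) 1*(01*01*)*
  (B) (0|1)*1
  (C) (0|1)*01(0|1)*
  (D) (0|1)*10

Check each option against the DFA on short strings; one disagreement eliminates an option:
  (A) 1*(01*01*)*: agrees with the DFA on every string of length ≤ 6
  (B) (0|1)*1: on ε the DFA stays in s0 and accepts (s0 ∈ Accept), but the regex does not match it → eliminate
  (C) (0|1)*01(0|1)*: on ε the DFA stays in s0 and accepts (s0 ∈ Accept), but the regex does not match it → eliminate
  (D) (0|1)*10: on ε the DFA stays in s0 and accepts (s0 ∈ Accept), but the regex does not match it → eliminate
Only (A) is consistent with the DFA.
(A) 1*(01*01*)*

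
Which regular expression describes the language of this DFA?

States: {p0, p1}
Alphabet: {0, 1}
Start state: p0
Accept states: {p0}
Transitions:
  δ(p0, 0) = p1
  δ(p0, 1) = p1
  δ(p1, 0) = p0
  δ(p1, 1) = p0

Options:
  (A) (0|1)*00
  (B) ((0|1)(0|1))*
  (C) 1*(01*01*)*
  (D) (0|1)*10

Check each option against the DFA on short strings; one disagreement eliminates an option:
  (A) (0|1)*00: on ε the DFA stays in p0 and accepts (p0 ∈ Accept), but the regex does not match it → eliminate
  (B) ((0|1)(0|1))*: agrees with the DFA on every string of length ≤ 6
  (C) 1*(01*01*)*: on '1' the DFA goes p0 → p1 and rejects (p1 ∉ Accept), but the regex matches it → eliminate
  (D) (0|1)*10: on ε the DFA stays in p0 and accepts (p0 ∈ Accept), but the regex does not match it → eliminate
Only (B) is consistent with the DFA.
(B) ((0|1)(0|1))*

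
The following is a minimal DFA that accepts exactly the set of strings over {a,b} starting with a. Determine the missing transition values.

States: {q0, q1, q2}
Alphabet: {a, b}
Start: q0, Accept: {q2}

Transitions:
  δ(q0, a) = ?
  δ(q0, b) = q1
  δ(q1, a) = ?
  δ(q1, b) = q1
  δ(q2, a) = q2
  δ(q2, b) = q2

From the language and accept set, identify what each state tracks — q0: no input read; q1: started with b (dead); q2: started with a.
Each missing δ(q, a) is the state matching the new tracked value after reading a.
δ(q0, a) = q2; δ(q1, a) = q1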